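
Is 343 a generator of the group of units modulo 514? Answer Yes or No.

φ(514) = φ(2)·φ(257) = 1·256 = 256 = 2^8.
An element g generates (Z/514Z)^× iff g^(256/q) ≢ 1 (mod 514) for each prime q ∈ {2}.
343^128 ≡ 513 (mod 514)  [q = 2: ≢ 1 ✓]
Every test exponent gives a nontrivial residue, hence 343 generates the full group.

Yes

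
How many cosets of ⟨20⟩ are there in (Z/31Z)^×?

2

Since 20 ∈ (Z/31Z)^×, its order divides φ(31) = 31 − 1 = 30 = 2 · 3 · 5.
Divisors of 30: 1, 2, 3, 5, 6, 10, 15, 30.
Evaluate successive powers at the divisors of 30:
20^1 ≡ 20
20^2 ≡ 28
20^3 ≡ 2
20^5 ≡ 25
20^6 ≡ 4
20^10 ≡ 5
20^15 ≡ 1
Thus |⟨20⟩| = ord(20) = 15.
[(Z/31Z)^× : ⟨20⟩] = 30/15 = 2.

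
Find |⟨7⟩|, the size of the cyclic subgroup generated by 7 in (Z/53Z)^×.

26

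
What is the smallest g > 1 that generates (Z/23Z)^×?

5

φ(23) = 23 − 1 = 22 = 2 · 11.
g is a primitive root iff g^(22/q) ≢ 1 (mod 23) for each prime q ∈ {2, 11}.
g = 2: 2^11 ≡ 1 — hits 1, so not a primitive root.
g = 3: 3^11 ≡ 1 — hits 1, so not a primitive root.
g = 4: 4^11 ≡ 1 — hits 1, so not a primitive root.
g = 5: 5^11 ≡ 22; 5^2 ≡ 2 — none is 1, so 5 is a primitive root.
The smallest primitive root modulo 23 is 5.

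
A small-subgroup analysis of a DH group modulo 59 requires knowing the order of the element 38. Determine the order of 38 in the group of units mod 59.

ord(38) | φ(59) = 59 − 1 = 58 = 2 · 29.
Divisors of 58: 1, 2, 29, 58.
Test each divisor d:
38^1 ≡ 38 (mod 59)
38^2 ≡ 28 (mod 59)
38^29 ≡ 58 (mod 59)
38^58 ≡ 1 (mod 59) ✓
So ord_59(38) = 58.

58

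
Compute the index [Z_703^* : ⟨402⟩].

By Lagrange's theorem, ord_703(402) divides φ(703) = φ(19·37) = (19−1)·(37−1) = 18·36 = 648 = 2^3 · 3^4.
Divisors of 648: 1, 2, 3, 4, 6, 8, 9, 12, 18, 24, 27, 36, 54, 72, 81, 108, 162, 216, 324, 648.
Evaluate successive powers at the divisors of 648:
402^1 ≡ 402 (mod 703)
402^2 ≡ 617 (mod 703)
402^3 ≡ 578 (mod 703)
402^4 ≡ 366 (mod 703)
402^6 ≡ 159 (mod 703)
402^8 ≡ 386 (mod 703)
402^9 ≡ 512 (mod 703)
402^12 ≡ 676 (mod 703)
402^18 ≡ 628 (mod 703)
402^24 ≡ 26 (mod 703)
402^27 ≡ 265 (mod 703)
402^36 ≡ 1 (mod 703) ✓
The order of 402 is 36, so the subgroup it generates has 36 elements.
[(Z/703Z)^× : ⟨402⟩] = 648/36 = 18.

18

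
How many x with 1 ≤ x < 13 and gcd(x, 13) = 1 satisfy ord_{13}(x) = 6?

φ(13) = 13 − 1 = 12 = 2^2 · 3.
Since (Z/13Z)^× is cyclic of order 12, the number of elements of order d is φ(d) when d | 12 and 0 otherwise.
6 = 2 · 3 divides 12, and φ(6) = 2.

2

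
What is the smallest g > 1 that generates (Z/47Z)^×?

5

φ(47) = 47 − 1 = 46 = 2 · 23.
Test candidates g = 2, 3, … against the prime factors q ∈ {2, 23} of φ(47): g is a generator iff g^(46/q) ≢ 1 for every such q.
g = 2: 2^23 ≡ 1 — hits 1, so not a primitive root.
g = 3: 3^23 ≡ 1 — hits 1, so not a primitive root.
g = 4: 4^23 ≡ 1 — hits 1, so not a primitive root.
g = 5: 5^23 ≡ 46; 5^2 ≡ 25 — none is 1, so 5 is a primitive root.
So 5 is the smallest generator of (Z/47Z)^×.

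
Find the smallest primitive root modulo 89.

φ(89) = 89 − 1 = 88 = 2^3 · 11.
Test candidates g = 2, 3, … against the prime factors q ∈ {2, 11} of φ(89): g is a generator iff g^(88/q) ≢ 1 for every such q.
g = 2: 2^44 ≡ 1 — hits 1, so not a primitive root.
g = 3: 3^44 ≡ 88; 3^8 ≡ 64 — none is 1, so 3 is a primitive root.
Hence the least primitive root of 89 is 3.

3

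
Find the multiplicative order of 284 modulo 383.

The order of 284 must divide φ(383) = 383 − 1 = 382 = 2 · 191.
Divisors of 382: 1, 2, 191, 382.
Compute 284^d (mod 383) for the divisors d until we hit 1:
284^1 ≡ 284 (mod 383)
284^2 ≡ 226 (mod 383)
284^191 ≡ 1 (mod 383) ✓
So ord_383(284) = 191.

191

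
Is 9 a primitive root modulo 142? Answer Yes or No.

No

φ(142) = φ(2)·φ(71) = 1·70 = 70 = 2 · 5 · 7.
It suffices to check that the order of 9 is not a proper divisor of 70: compute 9^(70/q) for q ∈ {2, 5, 7}.
9^35 ≡ 1 (mod 142)  [q = 2: ≡ 1 ✗]
9^14 ≡ 5 (mod 142)  [q = 5: ≢ 1 ✓]
9^10 ≡ 103 (mod 142)  [q = 7: ≢ 1 ✓]
Since 9^35 ≡ 1, the order of 9 divides 35 < 70, so 9 is not a primitive root.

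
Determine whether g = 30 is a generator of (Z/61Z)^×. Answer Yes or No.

φ(61) = 61 − 1 = 60 = 2^2 · 3 · 5.
An element g generates (Z/61Z)^× iff g^(60/q) ≢ 1 (mod 61) for each prime q ∈ {2, 3, 5}.
30^30 ≡ 60 (mod 61)  [q = 2: ≢ 1 ✓]
30^20 ≡ 13 (mod 61)  [q = 3: ≢ 1 ✓]
30^12 ≡ 34 (mod 61)  [q = 5: ≢ 1 ✓]
None equal 1, so ord_61(30) = 60: 30 is a primitive root.

Yes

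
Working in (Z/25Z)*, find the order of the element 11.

5

Since 11 ∈ (Z/25Z)^×, its order divides φ(25) = φ(5^2) = 5·(5−1) = 20 = 2^2 · 5.
Divisors of 20: 1, 2, 4, 5, 10, 20.
Test each divisor d:
11^1 ≡ 11
11^2 ≡ 21
11^4 ≡ 16
11^5 ≡ 1
Therefore the multiplicative order of 11 modulo 25 is 5.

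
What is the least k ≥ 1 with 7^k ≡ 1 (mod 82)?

Since 7 ∈ (Z/82Z)^×, its order divides φ(82) = φ(2)·φ(41) = 1·40 = 40 = 2^3 · 5.
Divisors of 40: 1, 2, 4, 5, 8, 10, 20, 40.
Test each divisor d:
7^1 ≡ 7 (mod 82)
7^2 ≡ 49 (mod 82)
7^4 ≡ 23 (mod 82)
7^5 ≡ 79 (mod 82)
7^8 ≡ 37 (mod 82)
7^10 ≡ 9 (mod 82)
7^20 ≡ 81 (mod 82)
7^40 ≡ 1 (mod 82) ✓
Hence ord(7) = 40.

40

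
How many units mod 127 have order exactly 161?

φ(127) = 127 − 1 = 126 = 2 · 3^2 · 7.
In a cyclic group of order 126, there are φ(d) elements of order d for each divisor d of 126, and zero for non-divisors.
Since 161 ∤ 126, the count is 0.

0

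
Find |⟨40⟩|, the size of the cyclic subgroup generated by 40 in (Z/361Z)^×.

342

By Lagrange's theorem, ord_361(40) divides φ(361) = φ(19^2) = 19·(19−1) = 342 = 2 · 3^2 · 19.
Divisors of 342: 1, 2, 3, 6, 9, 18, 19, 38, 57, 114, 171, 342.
Test each divisor d:
40^1 ≡ 40
40^2 ≡ 156
40^3 ≡ 103
40^6 ≡ 140
40^9 ≡ 341
40^18 ≡ 39
40^19 ≡ 116
40^38 ≡ 99
40^57 ≡ 293
40^114 ≡ 292
40^171 ≡ 360
40^342 ≡ 1
Therefore the multiplicative order of 40 modulo 361 is 342.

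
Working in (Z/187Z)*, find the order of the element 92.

80

By Lagrange's theorem, ord_187(92) divides φ(187) = φ(11·17) = (11−1)·(17−1) = 10·16 = 160 = 2^5 · 5.
Divisors of 160: 1, 2, 4, 5, 8, 10, 16, 20, 32, 40, 80, 160.
Check 92^d mod 187 for each divisor in increasing order:
92^1 ≡ 92
92^2 ≡ 49
92^4 ≡ 157
92^5 ≡ 45
92^8 ≡ 152
92^10 ≡ 155
92^16 ≡ 103
92^20 ≡ 89
92^32 ≡ 137
92^40 ≡ 67
92^80 ≡ 1
So ord_187(92) = 80.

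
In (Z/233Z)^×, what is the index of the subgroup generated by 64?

Since 64 ∈ (Z/233Z)^×, its order divides φ(233) = 233 − 1 = 232 = 2^3 · 29.
Divisors of 232: 1, 2, 4, 8, 29, 58, 116, 232.
Test each divisor d:
64^1 ≡ 64 (mod 233)
64^2 ≡ 135 (mod 233)
64^4 ≡ 51 (mod 233)
64^8 ≡ 38 (mod 233)
64^29 ≡ 1 (mod 233) ✓
The order of 64 is 29, so the subgroup it generates has 29 elements.
The index is φ(233) / ord(64) = 232 / 29 = 8.

8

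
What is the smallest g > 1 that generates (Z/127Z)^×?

φ(127) = 127 − 1 = 126 = 2 · 3^2 · 7.
Test candidates g = 2, 3, … against the prime factors q ∈ {2, 3, 7} of φ(127): g is a generator iff g^(126/q) ≢ 1 for every such q.
g = 2: 2^63 ≡ 1 — hits 1, so not a primitive root.
g = 3: 3^63 ≡ 126; 3^42 ≡ 107; 3^18 ≡ 4 — none is 1, so 3 is a primitive root.
Hence the least primitive root of 127 is 3.

3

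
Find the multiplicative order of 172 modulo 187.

Since 172 ∈ (Z/187Z)^×, its order divides φ(187) = φ(11·17) = (11−1)·(17−1) = 10·16 = 160 = 2^5 · 5.
Divisors of 160: 1, 2, 4, 5, 8, 10, 16, 20, 32, 40, 80, 160.
Evaluate successive powers at the divisors of 160:
172^1 ≡ 172
172^2 ≡ 38
172^4 ≡ 135
172^5 ≡ 32
172^8 ≡ 86
172^10 ≡ 89
172^16 ≡ 103
172^20 ≡ 67
172^32 ≡ 137
172^40 ≡ 1
Hence ord(172) = 40.

40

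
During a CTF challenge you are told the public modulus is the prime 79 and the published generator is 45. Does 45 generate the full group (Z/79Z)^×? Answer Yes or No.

φ(79) = 79 − 1 = 78 = 2 · 3 · 13.
Test 45^(78/q) mod 79 for each prime factor q of 78:
45^39 ≡ 1 (mod 79)  [q = 2: ≡ 1 ✗]
45^26 ≡ 23 (mod 79)  [q = 3: ≢ 1 ✓]
45^6 ≡ 22 (mod 79)  [q = 13: ≢ 1 ✓]
The check at q = 2 fails, so 45 generates a proper subgroup.

No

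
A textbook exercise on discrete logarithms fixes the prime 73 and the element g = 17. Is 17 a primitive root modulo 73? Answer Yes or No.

No

φ(73) = 73 − 1 = 72 = 2^3 · 3^2.
17 is a primitive root mod 73 iff 17^(φ(73)/q) ≢ 1 for every prime q | φ(73), i.e. q ∈ {2, 3}.
17^36 ≡ 72 (mod 73)  [q = 2: ≢ 1 ✓]
17^24 ≡ 1 (mod 73)  [q = 3: ≡ 1 ✗]
Since 17^24 ≡ 1, the order of 17 divides 24 < 72, so 17 is not a primitive root.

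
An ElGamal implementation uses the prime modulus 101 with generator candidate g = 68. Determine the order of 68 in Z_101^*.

25

Since 68 ∈ (Z/101Z)^×, its order divides φ(101) = 101 − 1 = 100 = 2^2 · 5^2.
Divisors of 100: 1, 2, 4, 5, 10, 20, 25, 50, 100.
Evaluate successive powers at the divisors of 100:
68^1 ≡ 68 (mod 101)
68^2 ≡ 79 (mod 101)
68^4 ≡ 80 (mod 101)
68^5 ≡ 87 (mod 101)
68^10 ≡ 95 (mod 101)
68^20 ≡ 36 (mod 101)
68^25 ≡ 1 (mod 101) ✓
So ord_101(68) = 25.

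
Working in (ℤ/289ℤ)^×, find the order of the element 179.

8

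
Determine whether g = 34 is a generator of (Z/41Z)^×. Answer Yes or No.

φ(41) = 41 − 1 = 40 = 2^3 · 5.
Test 34^(40/q) mod 41 for each prime factor q of 40:
34^20 ≡ 40 (mod 41)  [q = 2: ≢ 1 ✓]
34^8 ≡ 37 (mod 41)  [q = 5: ≢ 1 ✓]
All checks pass, so 34 has order 40 and is a primitive root modulo 41.

Yes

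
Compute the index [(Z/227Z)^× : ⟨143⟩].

1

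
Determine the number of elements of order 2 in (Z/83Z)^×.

1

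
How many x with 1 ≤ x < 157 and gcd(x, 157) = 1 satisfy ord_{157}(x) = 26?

12

φ(157) = 157 − 1 = 156 = 2^2 · 3 · 13.
Since (Z/157Z)^× is cyclic of order 156, the number of elements of order d is φ(d) when d | 156 and 0 otherwise.
26 = 2 · 13 divides 156, and φ(26) = 12.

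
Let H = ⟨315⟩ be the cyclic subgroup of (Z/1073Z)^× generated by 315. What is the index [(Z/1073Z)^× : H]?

By Lagrange's theorem, ord_1073(315) divides φ(1073) = φ(29·37) = (29−1)·(37−1) = 28·36 = 1008 = 2^4 · 3^2 · 7.
Divisors of 1008: 1, 2, 3, 4, 6, 7, 8, 9, 12, 14, 16, 18, 21, 24, 28, 36, 42, 48, 56, 63, 72, 84, 112, 126, 144, 168, 252, 336, 504, 1008.
Check 315^d mod 1073 for each divisor in increasing order:
315^1 ≡ 315
315^2 ≡ 509
315^3 ≡ 458
315^4 ≡ 488
315^6 ≡ 529
315^7 ≡ 320
315^8 ≡ 1011
315^9 ≡ 857
315^12 ≡ 861
315^14 ≡ 465
315^16 ≡ 625
315^18 ≡ 517
315^21 ≡ 726
315^24 ≡ 951
315^28 ≡ 552
315^36 ≡ 112
315^42 ≡ 233
315^48 ≡ 935
315^56 ≡ 1045
315^63 ≡ 697
315^72 ≡ 741
315^84 ≡ 639
315^112 ≡ 784
315^126 ≡ 813
315^144 ≡ 778
315^168 ≡ 581
315^252 ≡ 1
The order of 315 is 252, so the subgroup it generates has 252 elements.
Index = |(Z/1073Z)^×| / |⟨315⟩| = 1008 / 252 = 4.

4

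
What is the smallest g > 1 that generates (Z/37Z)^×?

φ(37) = 37 − 1 = 36 = 2^2 · 3^2.
Test candidates g = 2, 3, … against the prime factors q ∈ {2, 3} of φ(37): g is a generator iff g^(36/q) ≢ 1 for every such q.
g = 2: 2^18 ≡ 36; 2^12 ≡ 26 — none is 1, so 2 is a primitive root.
So 2 is the smallest generator of (Z/37Z)^×.

2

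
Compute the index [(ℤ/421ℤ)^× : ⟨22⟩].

Since 22 ∈ (Z/421Z)^×, its order divides φ(421) = 421 − 1 = 420 = 2^2 · 3 · 5 · 7.
Divisors of 420: 1, 2, 3, 4, 5, 6, 7, 10, 12, 14, 15, 20, 21, 28, 30, 35, 42, 60, 70, 84, 105, 140, 210, 420.
Test each divisor d:
22^1 ≡ 22 (mod 421)
22^2 ≡ 63 (mod 421)
22^3 ≡ 123 (mod 421)
22^4 ≡ 180 (mod 421)
22^5 ≡ 171 (mod 421)
22^6 ≡ 394 (mod 421)
22^7 ≡ 248 (mod 421)
22^10 ≡ 192 (mod 421)
22^12 ≡ 308 (mod 421)
22^14 ≡ 38 (mod 421)
22^15 ≡ 415 (mod 421)
22^20 ≡ 237 (mod 421)
22^21 ≡ 162 (mod 421)
22^28 ≡ 181 (mod 421)
22^30 ≡ 36 (mod 421)
22^35 ≡ 262 (mod 421)
22^42 ≡ 142 (mod 421)
22^60 ≡ 33 (mod 421)
22^70 ≡ 21 (mod 421)
22^84 ≡ 377 (mod 421)
22^105 ≡ 29 (mod 421)
22^140 ≡ 20 (mod 421)
22^210 ≡ 420 (mod 421)
22^420 ≡ 1 (mod 421) ✓
Thus |⟨22⟩| = ord(22) = 420.
The index is φ(421) / ord(22) = 420 / 420 = 1.

1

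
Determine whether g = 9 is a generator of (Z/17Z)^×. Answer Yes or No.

No

φ(17) = 17 − 1 = 16 = 2^4.
9 is a primitive root mod 17 iff 9^(φ(17)/q) ≢ 1 for every prime q | φ(17), i.e. q ∈ {2}.
9^8 ≡ 1 (mod 17)  [q = 2: ≡ 1 ✗]
The check at q = 2 fails, so 9 generates a proper subgroup.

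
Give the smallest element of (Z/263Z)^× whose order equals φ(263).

5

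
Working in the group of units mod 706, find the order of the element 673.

352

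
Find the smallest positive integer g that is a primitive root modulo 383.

φ(383) = 383 − 1 = 382 = 2 · 191.
Test candidates g = 2, 3, … against the prime factors q ∈ {2, 191} of φ(383): g is a generator iff g^(382/q) ≢ 1 for every such q.
g = 2: 2^191 ≡ 1 — hits 1, so not a primitive root.
g = 3: 3^191 ≡ 1 — hits 1, so not a primitive root.
g = 4: 4^191 ≡ 1 — hits 1, so not a primitive root.
g = 5: 5^191 ≡ 382; 5^2 ≡ 25 — none is 1, so 5 is a primitive root.
So 5 is the smallest generator of (Z/383Z)^×.

5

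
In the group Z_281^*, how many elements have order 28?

12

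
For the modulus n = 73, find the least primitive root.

φ(73) = 73 − 1 = 72 = 2^3 · 3^2.
Test candidates g = 2, 3, … against the prime factors q ∈ {2, 3} of φ(73): g is a generator iff g^(72/q) ≢ 1 for every such q.
g = 2: 2^36 ≡ 1 — hits 1, so not a primitive root.
g = 3: 3^36 ≡ 1 — hits 1, so not a primitive root.
g = 4: 4^36 ≡ 1 — hits 1, so not a primitive root.
g = 5: 5^36 ≡ 72; 5^24 ≡ 8 — none is 1, so 5 is a primitive root.
The smallest primitive root modulo 73 is 5.

5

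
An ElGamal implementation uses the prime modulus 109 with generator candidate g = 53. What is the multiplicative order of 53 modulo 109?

ord(53) | φ(109) = 109 − 1 = 108 = 2^2 · 3^3.
Divisors of 108: 1, 2, 3, 4, 6, 9, 12, 18, 27, 36, 54, 108.
Test each divisor d:
53^1 ≡ 53 (mod 109)
53^2 ≡ 84 (mod 109)
53^3 ≡ 92 (mod 109)
53^4 ≡ 80 (mod 109)
53^6 ≡ 71 (mod 109)
53^9 ≡ 101 (mod 109)
53^12 ≡ 27 (mod 109)
53^18 ≡ 64 (mod 109)
53^27 ≡ 33 (mod 109)
53^36 ≡ 63 (mod 109)
53^54 ≡ 108 (mod 109)
53^108 ≡ 1 (mod 109) ✓
The smallest such exponent is 108, so the order of 53 is 108.

108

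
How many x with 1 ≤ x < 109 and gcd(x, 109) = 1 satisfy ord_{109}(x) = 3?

2

φ(109) = 109 − 1 = 108 = 2^2 · 3^3.
In a cyclic group of order 108, there are φ(d) elements of order d for each divisor d of 108, and zero for non-divisors.
3 | 108, and φ(3) = 3 − 1 = 2.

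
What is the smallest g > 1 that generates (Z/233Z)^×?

φ(233) = 233 − 1 = 232 = 2^3 · 29.
Test candidates g = 2, 3, … against the prime factors q ∈ {2, 29} of φ(233): g is a generator iff g^(232/q) ≢ 1 for every such q.
g = 2: 2^116 ≡ 1 — hits 1, so not a primitive root.
g = 3: 3^116 ≡ 232; 3^8 ≡ 37 — none is 1, so 3 is a primitive root.
Hence the least primitive root of 233 is 3.

3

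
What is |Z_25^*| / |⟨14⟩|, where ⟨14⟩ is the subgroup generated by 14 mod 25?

2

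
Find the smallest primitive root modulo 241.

7

φ(241) = 241 − 1 = 240 = 2^4 · 3 · 5.
Test candidates g = 2, 3, … against the prime factors q ∈ {2, 3, 5} of φ(241): g is a generator iff g^(240/q) ≢ 1 for every such q.
g = 2: 2^120 ≡ 1 — hits 1, so not a primitive root.
g = 3: 3^120 ≡ 1 — hits 1, so not a primitive root.
g = 4: 4^120 ≡ 1 — hits 1, so not a primitive root.
g = 5: 5^120 ≡ 1 — hits 1, so not a primitive root.
g = 6: 6^120 ≡ 1 — hits 1, so not a primitive root.
g = 7: 7^120 ≡ 240; 7^80 ≡ 15; 7^48 ≡ 91 — none is 1, so 7 is a primitive root.
So 7 is the smallest generator of (Z/241Z)^×.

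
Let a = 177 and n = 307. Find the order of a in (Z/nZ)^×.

153

The order of 177 must divide φ(307) = 307 − 1 = 306 = 2 · 3^2 · 17.
Divisors of 306: 1, 2, 3, 6, 9, 17, 18, 34, 51, 102, 153, 306.
Test each divisor d:
177^1 ≡ 177 (mod 307)
177^2 ≡ 15 (mod 307)
177^3 ≡ 199 (mod 307)
177^6 ≡ 305 (mod 307)
177^9 ≡ 216 (mod 307)
177^17 ≡ 274 (mod 307)
177^18 ≡ 299 (mod 307)
177^34 ≡ 168 (mod 307)
177^51 ≡ 289 (mod 307)
177^102 ≡ 17 (mod 307)
177^153 ≡ 1 (mod 307) ✓
The smallest such exponent is 153, so the order of 177 is 153.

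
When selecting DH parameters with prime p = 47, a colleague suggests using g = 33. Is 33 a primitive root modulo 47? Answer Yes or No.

Yes

φ(47) = 47 − 1 = 46 = 2 · 23.
Test 33^(46/q) mod 47 for each prime factor q of 46:
33^23 ≡ 46 (mod 47)  [q = 2: ≢ 1 ✓]
33^2 ≡ 8 (mod 47)  [q = 23: ≢ 1 ✓]
All checks pass, so 33 has order 46 and is a primitive root modulo 47.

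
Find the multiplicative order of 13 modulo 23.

Since 13 ∈ (Z/23Z)^×, its order divides φ(23) = 23 − 1 = 22 = 2 · 11.
Divisors of 22: 1, 2, 11, 22.
Evaluate successive powers at the divisors of 22:
13^1 ≡ 13
13^2 ≡ 8
13^11 ≡ 1
The smallest such exponent is 11, so the order of 13 is 11.

11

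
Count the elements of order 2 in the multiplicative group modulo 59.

1

φ(59) = 59 − 1 = 58 = 2 · 29.
Since (Z/59Z)^× is cyclic of order 58, the number of elements of order d is φ(d) when d | 58 and 0 otherwise.
2 | 58, and φ(2) = 2 − 1 = 1.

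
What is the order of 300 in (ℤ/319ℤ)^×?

140

The order of 300 must divide φ(319) = φ(11·29) = (11−1)·(29−1) = 10·28 = 280 = 2^3 · 5 · 7.
Divisors of 280: 1, 2, 4, 5, 7, 8, 10, 14, 20, 28, 35, 40, 56, 70, 140, 280.
Test each divisor d:
300^1 ≡ 300
300^2 ≡ 42
300^4 ≡ 169
300^5 ≡ 298
300^7 ≡ 75
300^8 ≡ 170
300^10 ≡ 122
300^14 ≡ 202
300^20 ≡ 210
300^28 ≡ 291
300^35 ≡ 133
300^40 ≡ 78
300^56 ≡ 146
300^70 ≡ 144
300^140 ≡ 1
The smallest such exponent is 140, so the order of 300 is 140.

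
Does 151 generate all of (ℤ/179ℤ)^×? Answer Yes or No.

No

φ(179) = 179 − 1 = 178 = 2 · 89.
It suffices to check that the order of 151 is not a proper divisor of 178: compute 151^(178/q) for q ∈ {2, 89}.
151^89 ≡ 1 (mod 179)  [q = 2: ≡ 1 ✗]
151^2 ≡ 68 (mod 179)  [q = 89: ≢ 1 ✓]
The check at q = 2 fails, so 151 generates a proper subgroup.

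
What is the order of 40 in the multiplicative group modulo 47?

46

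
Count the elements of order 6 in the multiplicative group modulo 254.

2

φ(254) = φ(2)·φ(127) = 1·126 = 126 = 2 · 3^2 · 7.
In a cyclic group of order 126, there are φ(d) elements of order d for each divisor d of 126, and zero for non-divisors.
6 = 2 · 3 divides 126, and φ(6) = 2.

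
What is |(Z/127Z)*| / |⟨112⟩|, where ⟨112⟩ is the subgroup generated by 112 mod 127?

By Lagrange's theorem, ord_127(112) divides φ(127) = 127 − 1 = 126 = 2 · 3^2 · 7.
Divisors of 126: 1, 2, 3, 6, 7, 9, 14, 18, 21, 42, 63, 126.
Evaluate successive powers at the divisors of 126:
112^1 ≡ 112 (mod 127)
112^2 ≡ 98 (mod 127)
112^3 ≡ 54 (mod 127)
112^6 ≡ 122 (mod 127)
112^7 ≡ 75 (mod 127)
112^9 ≡ 111 (mod 127)
112^14 ≡ 37 (mod 127)
112^18 ≡ 2 (mod 127)
112^21 ≡ 108 (mod 127)
112^42 ≡ 107 (mod 127)
112^63 ≡ 126 (mod 127)
112^126 ≡ 1 (mod 127) ✓
Thus |⟨112⟩| = ord(112) = 126.
The index is φ(127) / ord(112) = 126 / 126 = 1.

1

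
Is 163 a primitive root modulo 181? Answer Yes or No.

φ(181) = 181 − 1 = 180 = 2^2 · 3^2 · 5.
An element g generates (Z/181Z)^× iff g^(180/q) ≢ 1 (mod 181) for each prime q ∈ {2, 3, 5}.
163^90 ≡ 180 (mod 181)  [q = 2: ≢ 1 ✓]
163^60 ≡ 132 (mod 181)  [q = 3: ≢ 1 ✓]
163^36 ≡ 125 (mod 181)  [q = 5: ≢ 1 ✓]
None equal 1, so ord_181(163) = 180: 163 is a primitive root.

Yes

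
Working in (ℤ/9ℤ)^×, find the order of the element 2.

6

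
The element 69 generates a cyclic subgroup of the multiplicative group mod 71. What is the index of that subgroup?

The order of 69 must divide φ(71) = 71 − 1 = 70 = 2 · 5 · 7.
Divisors of 70: 1, 2, 5, 7, 10, 14, 35, 70.
Compute 69^d (mod 71) for the divisors d until we hit 1:
69^1 ≡ 69 (mod 71)
69^2 ≡ 4 (mod 71)
69^5 ≡ 39 (mod 71)
69^7 ≡ 14 (mod 71)
69^10 ≡ 30 (mod 71)
69^14 ≡ 54 (mod 71)
69^35 ≡ 70 (mod 71)
69^70 ≡ 1 (mod 71) ✓
Thus |⟨69⟩| = ord(69) = 70.
Index = |(Z/71Z)^×| / |⟨69⟩| = 70 / 70 = 1.

1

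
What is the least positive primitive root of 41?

6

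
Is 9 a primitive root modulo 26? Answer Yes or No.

No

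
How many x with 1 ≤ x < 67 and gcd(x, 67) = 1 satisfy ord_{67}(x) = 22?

10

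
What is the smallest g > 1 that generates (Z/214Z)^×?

φ(214) = φ(2)·φ(107) = 1·106 = 106 = 2 · 53.
Test candidates g = 2, 3, … against the prime factors q ∈ {2, 53} of φ(214): g is a generator iff g^(106/q) ≢ 1 for every such q.
g = 2: gcd(2, 214) = 2 > 1, not a unit — skip.
g = 3: 3^53 ≡ 1 — hits 1, so not a primitive root.
g = 4: gcd(4, 214) = 2 > 1, not a unit — skip.
g = 5: 5^53 ≡ 213; 5^2 ≡ 25 — none is 1, so 5 is a primitive root.
The smallest primitive root modulo 214 is 5.

5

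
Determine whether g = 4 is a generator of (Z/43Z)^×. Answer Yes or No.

φ(43) = 43 − 1 = 42 = 2 · 3 · 7.
An element g generates (Z/43Z)^× iff g^(42/q) ≢ 1 (mod 43) for each prime q ∈ {2, 3, 7}.
4^21 ≡ 1 (mod 43)  [q = 2: ≡ 1 ✗]
4^14 ≡ 1 (mod 43)  [q = 3: ≡ 1 ✗]
4^6 ≡ 11 (mod 43)  [q = 7: ≢ 1 ✓]
The check at q = 2 fails, so 4 generates a proper subgroup.

No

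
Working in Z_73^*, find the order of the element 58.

72

Since 58 ∈ (Z/73Z)^×, its order divides φ(73) = 73 − 1 = 72 = 2^3 · 3^2.
Divisors of 72: 1, 2, 3, 4, 6, 8, 9, 12, 18, 24, 36, 72.
Evaluate successive powers at the divisors of 72:
58^1 ≡ 58 (mod 73)
58^2 ≡ 6 (mod 73)
58^3 ≡ 56 (mod 73)
58^4 ≡ 36 (mod 73)
58^6 ≡ 70 (mod 73)
58^8 ≡ 55 (mod 73)
58^9 ≡ 51 (mod 73)
58^12 ≡ 9 (mod 73)
58^18 ≡ 46 (mod 73)
58^24 ≡ 8 (mod 73)
58^36 ≡ 72 (mod 73)
58^72 ≡ 1 (mod 73) ✓
Therefore the multiplicative order of 58 modulo 73 is 72.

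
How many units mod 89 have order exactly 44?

φ(89) = 89 − 1 = 88 = 2^3 · 11.
In a cyclic group of order 88, there are φ(d) elements of order d for each divisor d of 88, and zero for non-divisors.
44 = 2^2 · 11 divides 88, and φ(44) = 20.

20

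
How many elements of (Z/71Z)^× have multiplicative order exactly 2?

1

φ(71) = 71 − 1 = 70 = 2 · 5 · 7.
In a cyclic group of order 70, there are φ(d) elements of order d for each divisor d of 70, and zero for non-divisors.
2 | 70, and φ(2) = 2 − 1 = 1.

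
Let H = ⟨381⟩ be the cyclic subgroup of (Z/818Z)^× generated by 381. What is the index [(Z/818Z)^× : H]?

1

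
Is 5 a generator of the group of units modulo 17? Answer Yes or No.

φ(17) = 17 − 1 = 16 = 2^4.
It suffices to check that the order of 5 is not a proper divisor of 16: compute 5^(16/q) for q ∈ {2}.
5^8 ≡ 16 (mod 17)  [q = 2: ≢ 1 ✓]
All checks pass, so 5 has order 16 and is a primitive root modulo 17.

Yes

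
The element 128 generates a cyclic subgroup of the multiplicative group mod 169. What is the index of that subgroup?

1

Since 128 ∈ (Z/169Z)^×, its order divides φ(169) = φ(13^2) = 13·(13−1) = 156 = 2^2 · 3 · 13.
Divisors of 156: 1, 2, 3, 4, 6, 12, 13, 26, 39, 52, 78, 156.
Check 128^d mod 169 for each divisor in increasing order:
128^1 ≡ 128 (mod 169)
128^2 ≡ 160 (mod 169)
128^3 ≡ 31 (mod 169)
128^4 ≡ 81 (mod 169)
128^6 ≡ 116 (mod 169)
128^12 ≡ 105 (mod 169)
128^13 ≡ 89 (mod 169)
128^26 ≡ 147 (mod 169)
128^39 ≡ 70 (mod 169)
128^52 ≡ 146 (mod 169)
128^78 ≡ 168 (mod 169)
128^156 ≡ 1 (mod 169) ✓
Thus |⟨128⟩| = ord(128) = 156.
The index is φ(169) / ord(128) = 156 / 156 = 1.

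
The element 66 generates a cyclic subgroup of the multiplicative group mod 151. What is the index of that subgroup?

5

The order of 66 must divide φ(151) = 151 − 1 = 150 = 2 · 3 · 5^2.
Divisors of 150: 1, 2, 3, 5, 6, 10, 15, 25, 30, 50, 75, 150.
Evaluate successive powers at the divisors of 150:
66^1 ≡ 66 (mod 151)
66^2 ≡ 128 (mod 151)
66^3 ≡ 143 (mod 151)
66^5 ≡ 33 (mod 151)
66^6 ≡ 64 (mod 151)
66^10 ≡ 32 (mod 151)
66^15 ≡ 150 (mod 151)
66^25 ≡ 119 (mod 151)
66^30 ≡ 1 (mod 151) ✓
So ord_151(66) = 30, hence |⟨66⟩| = 30.
[(Z/151Z)^× : ⟨66⟩] = 150/30 = 5.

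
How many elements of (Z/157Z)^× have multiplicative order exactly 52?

24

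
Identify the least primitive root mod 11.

2

φ(11) = 11 − 1 = 10 = 2 · 5.
g is a primitive root iff g^(10/q) ≢ 1 (mod 11) for each prime q ∈ {2, 5}.
g = 2: 2^5 ≡ 10; 2^2 ≡ 4 — none is 1, so 2 is a primitive root.
Hence the least primitive root of 11 is 2.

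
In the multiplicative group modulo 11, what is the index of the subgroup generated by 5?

Since 5 ∈ (Z/11Z)^×, its order divides φ(11) = 11 − 1 = 10 = 2 · 5.
Divisors of 10: 1, 2, 5, 10.
Test each divisor d:
5^1 ≡ 5 (mod 11)
5^2 ≡ 3 (mod 11)
5^5 ≡ 1 (mod 11) ✓
The order of 5 is 5, so the subgroup it generates has 5 elements.
Index = |(Z/11Z)^×| / |⟨5⟩| = 10 / 5 = 2.

2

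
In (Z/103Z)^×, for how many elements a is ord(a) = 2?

1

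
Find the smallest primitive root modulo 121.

2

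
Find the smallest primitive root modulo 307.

5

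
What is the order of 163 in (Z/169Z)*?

Since 163 ∈ (Z/169Z)^×, its order divides φ(169) = φ(13^2) = 13·(13−1) = 156 = 2^2 · 3 · 13.
Divisors of 156: 1, 2, 3, 4, 6, 12, 13, 26, 39, 52, 78, 156.
Evaluate successive powers at the divisors of 156:
163^1 ≡ 163 (mod 169)
163^2 ≡ 36 (mod 169)
163^3 ≡ 122 (mod 169)
163^4 ≡ 113 (mod 169)
163^6 ≡ 12 (mod 169)
163^12 ≡ 144 (mod 169)
163^13 ≡ 150 (mod 169)
163^26 ≡ 23 (mod 169)
163^39 ≡ 70 (mod 169)
163^52 ≡ 22 (mod 169)
163^78 ≡ 168 (mod 169)
163^156 ≡ 1 (mod 169) ✓
Therefore the multiplicative order of 163 modulo 169 is 156.

156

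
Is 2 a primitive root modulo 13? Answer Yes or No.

Yes

φ(13) = 13 − 1 = 12 = 2^2 · 3.
2 is a primitive root mod 13 iff 2^(φ(13)/q) ≢ 1 for every prime q | φ(13), i.e. q ∈ {2, 3}.
2^6 ≡ 12 (mod 13)  [q = 2: ≢ 1 ✓]
2^4 ≡ 3 (mod 13)  [q = 3: ≢ 1 ✓]
Every test exponent gives a nontrivial residue, hence 2 generates the full group.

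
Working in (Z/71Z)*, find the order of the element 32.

7

The order of 32 must divide φ(71) = 71 − 1 = 70 = 2 · 5 · 7.
Divisors of 70: 1, 2, 5, 7, 10, 14, 35, 70.
Check 32^d mod 71 for each divisor in increasing order:
32^1 ≡ 32 (mod 71)
32^2 ≡ 30 (mod 71)
32^5 ≡ 45 (mod 71)
32^7 ≡ 1 (mod 71) ✓
Hence ord(32) = 7.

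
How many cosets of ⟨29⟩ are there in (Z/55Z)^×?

Since 29 ∈ (Z/55Z)^×, its order divides φ(55) = φ(5·11) = (5−1)·(11−1) = 4·10 = 40 = 2^3 · 5.
Divisors of 40: 1, 2, 4, 5, 8, 10, 20, 40.
Evaluate successive powers at the divisors of 40:
29^1 ≡ 29 (mod 55)
29^2 ≡ 16 (mod 55)
29^4 ≡ 36 (mod 55)
29^5 ≡ 54 (mod 55)
29^8 ≡ 31 (mod 55)
29^10 ≡ 1 (mod 55) ✓
So ord_55(29) = 10, hence |⟨29⟩| = 10.
Index = |(Z/55Z)^×| / |⟨29⟩| = 40 / 10 = 4.

4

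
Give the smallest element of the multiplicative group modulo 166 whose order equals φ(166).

5

φ(166) = φ(2)·φ(83) = 1·82 = 82 = 2 · 41.
g is a primitive root iff g^(82/q) ≢ 1 (mod 166) for each prime q ∈ {2, 41}.
g = 2: gcd(2, 166) = 2 > 1, not a unit — skip.
g = 3: 3^41 ≡ 1 — hits 1, so not a primitive root.
g = 4: gcd(4, 166) = 2 > 1, not a unit — skip.
g = 5: 5^41 ≡ 165; 5^2 ≡ 25 — none is 1, so 5 is a primitive root.
The smallest primitive root modulo 166 is 5.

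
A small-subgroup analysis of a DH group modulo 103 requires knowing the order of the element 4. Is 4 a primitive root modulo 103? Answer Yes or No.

φ(103) = 103 − 1 = 102 = 2 · 3 · 17.
An element g generates (Z/103Z)^× iff g^(102/q) ≢ 1 (mod 103) for each prime q ∈ {2, 3, 17}.
4^51 ≡ 1 (mod 103)  [q = 2: ≡ 1 ✗]
4^34 ≡ 56 (mod 103)  [q = 3: ≢ 1 ✓]
4^6 ≡ 79 (mod 103)  [q = 17: ≢ 1 ✓]
Since 4^51 ≡ 1, the order of 4 divides 51 < 102, so 4 is not a primitive root.

No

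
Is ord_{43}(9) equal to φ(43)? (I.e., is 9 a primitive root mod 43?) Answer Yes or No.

No

φ(43) = 43 − 1 = 42 = 2 · 3 · 7.
9 is a primitive root mod 43 iff 9^(φ(43)/q) ≢ 1 for every prime q | φ(43), i.e. q ∈ {2, 3, 7}.
9^21 ≡ 1 (mod 43)  [q = 2: ≡ 1 ✗]
9^14 ≡ 6 (mod 43)  [q = 3: ≢ 1 ✓]
9^6 ≡ 4 (mod 43)  [q = 7: ≢ 1 ✓]
The check at q = 2 fails, so 9 generates a proper subgroup.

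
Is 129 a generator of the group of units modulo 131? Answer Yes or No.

No

φ(131) = 131 − 1 = 130 = 2 · 5 · 13.
Test 129^(130/q) mod 131 for each prime factor q of 130:
129^65 ≡ 1 (mod 131)  [q = 2: ≡ 1 ✗]
129^26 ≡ 53 (mod 131)  [q = 5: ≢ 1 ✓]
129^10 ≡ 107 (mod 131)  [q = 13: ≢ 1 ✓]
129^65 ≡ 1 shows ord(129) | 65, strictly less than φ(131); not a primitive root.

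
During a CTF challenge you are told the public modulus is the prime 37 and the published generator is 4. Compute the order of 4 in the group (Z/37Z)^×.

Since 4 ∈ (Z/37Z)^×, its order divides φ(37) = 37 − 1 = 36 = 2^2 · 3^2.
Divisors of 36: 1, 2, 3, 4, 6, 9, 12, 18, 36.
Compute 4^d (mod 37) for the divisors d until we hit 1:
4^1 ≡ 4 (mod 37)
4^2 ≡ 16 (mod 37)
4^3 ≡ 27 (mod 37)
4^4 ≡ 34 (mod 37)
4^6 ≡ 26 (mod 37)
4^9 ≡ 36 (mod 37)
4^12 ≡ 10 (mod 37)
4^18 ≡ 1 (mod 37) ✓
So ord_37(4) = 18.

18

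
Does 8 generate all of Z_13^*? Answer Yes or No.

No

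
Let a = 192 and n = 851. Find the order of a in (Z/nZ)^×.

By Lagrange's theorem, ord_851(192) divides φ(851) = φ(23·37) = (23−1)·(37−1) = 22·36 = 792 = 2^3 · 3^2 · 11.
Divisors of 792: 1, 2, 3, 4, 6, 8, 9, 11, 12, 18, 22, 24, 33, 36, 44, 66, 72, 88, 99, 132, 198, 264, 396, 792.
Evaluate successive powers at the divisors of 792:
192^1 ≡ 192 (mod 851)
192^2 ≡ 271 (mod 851)
192^3 ≡ 121 (mod 851)
192^4 ≡ 255 (mod 851)
192^6 ≡ 174 (mod 851)
192^8 ≡ 349 (mod 851)
192^9 ≡ 630 (mod 851)
192^11 ≡ 530 (mod 851)
192^12 ≡ 491 (mod 851)
192^18 ≡ 334 (mod 851)
192^22 ≡ 70 (mod 851)
192^24 ≡ 248 (mod 851)
192^33 ≡ 507 (mod 851)
192^36 ≡ 75 (mod 851)
192^44 ≡ 645 (mod 851)
192^66 ≡ 47 (mod 851)
192^72 ≡ 519 (mod 851)
192^88 ≡ 737 (mod 851)
192^99 ≡ 1 (mod 851) ✓
The smallest such exponent is 99, so the order of 192 is 99.

99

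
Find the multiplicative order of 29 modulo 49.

7

ord(29) | φ(49) = φ(7^2) = 7·(7−1) = 42 = 2 · 3 · 7.
Divisors of 42: 1, 2, 3, 6, 7, 14, 21, 42.
Test each divisor d:
29^1 ≡ 29 (mod 49)
29^2 ≡ 8 (mod 49)
29^3 ≡ 36 (mod 49)
29^6 ≡ 22 (mod 49)
29^7 ≡ 1 (mod 49) ✓
So ord_49(29) = 7.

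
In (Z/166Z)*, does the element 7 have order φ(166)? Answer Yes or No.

φ(166) = φ(2)·φ(83) = 1·82 = 82 = 2 · 41.
Test 7^(82/q) mod 166 for each prime factor q of 82:
7^41 ≡ 1 (mod 166)  [q = 2: ≡ 1 ✗]
7^2 ≡ 49 (mod 166)  [q = 41: ≢ 1 ✓]
Since 7^41 ≡ 1, the order of 7 divides 41 < 82, so 7 is not a primitive root.

No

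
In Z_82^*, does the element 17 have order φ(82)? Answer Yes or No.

φ(82) = φ(2)·φ(41) = 1·40 = 40 = 2^3 · 5.
Test 17^(40/q) mod 82 for each prime factor q of 40:
17^20 ≡ 81 (mod 82)  [q = 2: ≢ 1 ✓]
17^8 ≡ 57 (mod 82)  [q = 5: ≢ 1 ✓]
All checks pass, so 17 has order 40 and is a primitive root modulo 82.

Yes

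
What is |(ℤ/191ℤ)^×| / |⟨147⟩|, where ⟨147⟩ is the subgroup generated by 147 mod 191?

Since 147 ∈ (Z/191Z)^×, its order divides φ(191) = 191 − 1 = 190 = 2 · 5 · 19.
Divisors of 190: 1, 2, 5, 10, 19, 38, 95, 190.
Compute 147^d (mod 191) for the divisors d until we hit 1:
147^1 ≡ 147
147^2 ≡ 26
147^5 ≡ 52
147^10 ≡ 30
147^19 ≡ 49
147^38 ≡ 109
147^95 ≡ 1
Thus |⟨147⟩| = ord(147) = 95.
Index = |(Z/191Z)^×| / |⟨147⟩| = 190 / 95 = 2.

2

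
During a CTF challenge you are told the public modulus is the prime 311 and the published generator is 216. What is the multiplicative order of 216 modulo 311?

5

By Lagrange's theorem, ord_311(216) divides φ(311) = 311 − 1 = 310 = 2 · 5 · 31.
Divisors of 310: 1, 2, 5, 10, 31, 62, 155, 310.
Check 216^d mod 311 for each divisor in increasing order:
216^1 ≡ 216
216^2 ≡ 6
216^5 ≡ 1
So ord_311(216) = 5.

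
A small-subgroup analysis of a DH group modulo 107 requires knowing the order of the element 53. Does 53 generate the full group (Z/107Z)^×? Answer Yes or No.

φ(107) = 107 − 1 = 106 = 2 · 53.
53 is a primitive root mod 107 iff 53^(φ(107)/q) ≢ 1 for every prime q | φ(107), i.e. q ∈ {2, 53}.
53^53 ≡ 1 (mod 107)  [q = 2: ≡ 1 ✗]
53^2 ≡ 27 (mod 107)  [q = 53: ≢ 1 ✓]
The check at q = 2 fails, so 53 generates a proper subgroup.

No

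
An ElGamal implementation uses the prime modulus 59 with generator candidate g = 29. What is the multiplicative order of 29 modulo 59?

Since 29 ∈ (Z/59Z)^×, its order divides φ(59) = 59 − 1 = 58 = 2 · 29.
Divisors of 58: 1, 2, 29, 58.
Test each divisor d:
29^1 ≡ 29
29^2 ≡ 15
29^29 ≡ 1
The smallest such exponent is 29, so the order of 29 is 29.

29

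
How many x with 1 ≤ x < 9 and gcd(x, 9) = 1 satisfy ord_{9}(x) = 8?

φ(9) = φ(3^2) = 3·(3−1) = 6 = 2 · 3.
(Z/9Z)^× is cyclic (|G| = 6); a cyclic group of order m has exactly φ(d) elements of each order d | m, and none otherwise.
Here 6 is not a multiple of 8, so there are no elements of order 8.

0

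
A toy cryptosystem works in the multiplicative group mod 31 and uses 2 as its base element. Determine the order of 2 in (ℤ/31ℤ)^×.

The order of 2 must divide φ(31) = 31 − 1 = 30 = 2 · 3 · 5.
Divisors of 30: 1, 2, 3, 5, 6, 10, 15, 30.
Test each divisor d:
2^1 ≡ 2
2^2 ≡ 4
2^3 ≡ 8
2^5 ≡ 1
Therefore the multiplicative order of 2 modulo 31 is 5.

5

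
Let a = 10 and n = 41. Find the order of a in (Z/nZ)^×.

The order of 10 must divide φ(41) = 41 − 1 = 40 = 2^3 · 5.
Divisors of 40: 1, 2, 4, 5, 8, 10, 20, 40.
Evaluate successive powers at the divisors of 40:
10^1 ≡ 10
10^2 ≡ 18
10^4 ≡ 37
10^5 ≡ 1
So ord_41(10) = 5.

5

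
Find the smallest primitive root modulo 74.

5

φ(74) = φ(2)·φ(37) = 1·36 = 36 = 2^2 · 3^2.
Test candidates g = 2, 3, … against the prime factors q ∈ {2, 3} of φ(74): g is a generator iff g^(36/q) ≢ 1 for every such q.
g = 2: gcd(2, 74) = 2 > 1, not a unit — skip.
g = 3: 3^18 ≡ 1 — hits 1, so not a primitive root.
g = 4: gcd(4, 74) = 2 > 1, not a unit — skip.
g = 5: 5^18 ≡ 73; 5^12 ≡ 47 — none is 1, so 5 is a primitive root.
Hence the least primitive root of 74 is 5.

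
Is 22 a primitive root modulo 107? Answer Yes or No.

Yes

φ(107) = 107 − 1 = 106 = 2 · 53.
It suffices to check that the order of 22 is not a proper divisor of 106: compute 22^(106/q) for q ∈ {2, 53}.
22^53 ≡ 106 (mod 107)  [q = 2: ≢ 1 ✓]
22^2 ≡ 56 (mod 107)  [q = 53: ≢ 1 ✓]
All checks pass, so 22 has order 106 and is a primitive root modulo 107.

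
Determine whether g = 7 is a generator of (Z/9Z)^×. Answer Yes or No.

No

φ(9) = φ(3^2) = 3·(3−1) = 6 = 2 · 3.
An element g generates (Z/9Z)^× iff g^(6/q) ≢ 1 (mod 9) for each prime q ∈ {2, 3}.
7^3 ≡ 1 (mod 9)  [q = 2: ≡ 1 ✗]
7^2 ≡ 4 (mod 9)  [q = 3: ≢ 1 ✓]
7^3 ≡ 1 shows ord(7) | 3, strictly less than φ(9); not a primitive root.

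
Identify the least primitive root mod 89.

φ(89) = 89 − 1 = 88 = 2^3 · 11.
g is a primitive root iff g^(88/q) ≢ 1 (mod 89) for each prime q ∈ {2, 11}.
g = 2: 2^44 ≡ 1 — hits 1, so not a primitive root.
g = 3: 3^44 ≡ 88; 3^8 ≡ 64 — none is 1, so 3 is a primitive root.
The smallest primitive root modulo 89 is 3.

3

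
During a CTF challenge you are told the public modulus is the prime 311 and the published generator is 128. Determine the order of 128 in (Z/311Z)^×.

155

Since 128 ∈ (Z/311Z)^×, its order divides φ(311) = 311 − 1 = 310 = 2 · 5 · 31.
Divisors of 310: 1, 2, 5, 10, 31, 62, 155, 310.
Check 128^d mod 311 for each divisor in increasing order:
128^1 ≡ 128 (mod 311)
128^2 ≡ 212 (mod 311)
128^5 ≡ 265 (mod 311)
128^10 ≡ 250 (mod 311)
128^31 ≡ 52 (mod 311)
128^62 ≡ 216 (mod 311)
128^155 ≡ 1 (mod 311) ✓
The smallest such exponent is 155, so the order of 128 is 155.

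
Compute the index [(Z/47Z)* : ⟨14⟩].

The order of 14 must divide φ(47) = 47 − 1 = 46 = 2 · 23.
Divisors of 46: 1, 2, 23, 46.
Check 14^d mod 47 for each divisor in increasing order:
14^1 ≡ 14
14^2 ≡ 8
14^23 ≡ 1
Thus |⟨14⟩| = ord(14) = 23.
Index = |(Z/47Z)^×| / |⟨14⟩| = 46 / 23 = 2.

2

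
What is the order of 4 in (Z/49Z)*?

Since 4 ∈ (Z/49Z)^×, its order divides φ(49) = φ(7^2) = 7·(7−1) = 42 = 2 · 3 · 7.
Divisors of 42: 1, 2, 3, 6, 7, 14, 21, 42.
Evaluate successive powers at the divisors of 42:
4^1 ≡ 4 (mod 49)
4^2 ≡ 16 (mod 49)
4^3 ≡ 15 (mod 49)
4^6 ≡ 29 (mod 49)
4^7 ≡ 18 (mod 49)
4^14 ≡ 30 (mod 49)
4^21 ≡ 1 (mod 49) ✓
So ord_49(4) = 21.

21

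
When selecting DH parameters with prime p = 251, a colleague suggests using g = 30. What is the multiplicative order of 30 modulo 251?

250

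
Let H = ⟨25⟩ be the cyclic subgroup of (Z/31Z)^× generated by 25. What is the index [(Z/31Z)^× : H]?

ord(25) | φ(31) = 31 − 1 = 30 = 2 · 3 · 5.
Divisors of 30: 1, 2, 3, 5, 6, 10, 15, 30.
Compute 25^d (mod 31) for the divisors d until we hit 1:
25^1 ≡ 25 (mod 31)
25^2 ≡ 5 (mod 31)
25^3 ≡ 1 (mod 31) ✓
Thus |⟨25⟩| = ord(25) = 3.
Index = |(Z/31Z)^×| / |⟨25⟩| = 30 / 3 = 10.

10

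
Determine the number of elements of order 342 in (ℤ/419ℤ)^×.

φ(419) = 419 − 1 = 418 = 2 · 11 · 19.
In a cyclic group of order 418, there are φ(d) elements of order d for each divisor d of 418, and zero for non-divisors.
342 does not divide 418, so no element of (Z/419Z)^× has order 342.

0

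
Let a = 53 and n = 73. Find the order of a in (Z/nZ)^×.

Since 53 ∈ (Z/73Z)^×, its order divides φ(73) = 73 − 1 = 72 = 2^3 · 3^2.
Divisors of 72: 1, 2, 3, 4, 6, 8, 9, 12, 18, 24, 36, 72.
Compute 53^d (mod 73) for the divisors d until we hit 1:
53^1 ≡ 53
53^2 ≡ 35
53^3 ≡ 30
53^4 ≡ 57
53^6 ≡ 24
53^8 ≡ 37
53^9 ≡ 63
53^12 ≡ 65
53^18 ≡ 27
53^24 ≡ 64
53^36 ≡ 72
53^72 ≡ 1
The smallest such exponent is 72, so the order of 53 is 72.

72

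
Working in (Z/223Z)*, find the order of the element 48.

222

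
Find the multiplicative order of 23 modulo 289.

272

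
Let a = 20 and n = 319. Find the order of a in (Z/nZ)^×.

Since 20 ∈ (Z/319Z)^×, its order divides φ(319) = φ(11·29) = (11−1)·(29−1) = 10·28 = 280 = 2^3 · 5 · 7.
Divisors of 280: 1, 2, 4, 5, 7, 8, 10, 14, 20, 28, 35, 40, 56, 70, 140, 280.
Test each divisor d:
20^1 ≡ 20 (mod 319)
20^2 ≡ 81 (mod 319)
20^4 ≡ 181 (mod 319)
20^5 ≡ 111 (mod 319)
20^7 ≡ 59 (mod 319)
20^8 ≡ 223 (mod 319)
20^10 ≡ 199 (mod 319)
20^14 ≡ 291 (mod 319)
20^20 ≡ 45 (mod 319)
20^28 ≡ 146 (mod 319)
20^35 ≡ 1 (mod 319) ✓
Hence ord(20) = 35.

35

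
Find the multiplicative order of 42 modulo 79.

39

ord(42) | φ(79) = 79 − 1 = 78 = 2 · 3 · 13.
Divisors of 78: 1, 2, 3, 6, 13, 26, 39, 78.
Check 42^d mod 79 for each divisor in increasing order:
42^1 ≡ 42
42^2 ≡ 26
42^3 ≡ 65
42^6 ≡ 38
42^13 ≡ 55
42^26 ≡ 23
42^39 ≡ 1
So ord_79(42) = 39.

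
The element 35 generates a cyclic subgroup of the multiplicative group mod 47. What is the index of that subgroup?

1

By Lagrange's theorem, ord_47(35) divides φ(47) = 47 − 1 = 46 = 2 · 23.
Divisors of 46: 1, 2, 23, 46.
Test each divisor d:
35^1 ≡ 35 (mod 47)
35^2 ≡ 3 (mod 47)
35^23 ≡ 46 (mod 47)
35^46 ≡ 1 (mod 47) ✓
Thus |⟨35⟩| = ord(35) = 46.
The index is φ(47) / ord(35) = 46 / 46 = 1.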